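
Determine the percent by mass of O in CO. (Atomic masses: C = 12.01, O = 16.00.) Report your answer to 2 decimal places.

Molar mass = 1(12.01) + 1(16.00) = 28.010 g/mol
Mass of O per mole = 1 × 16.00 = 16.000 g
% O = 16.000 / 28.010 × 100 = 57.12%

57.12%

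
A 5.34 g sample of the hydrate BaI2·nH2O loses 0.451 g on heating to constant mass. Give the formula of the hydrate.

BaI2·2H2O

Mass of anhydrous BaI2 = 5.34 − 0.451 = 4.889 g
mol H2O = 0.451 / 18.02 = 0.02503
Molar mass of BaI2 = 391.13 g/mol → mol BaI2 = 4.889 / 391.13 = 0.0125
n = 0.02503 / 0.0125 = 2.00 ≈ 2 → BaI2·2H2O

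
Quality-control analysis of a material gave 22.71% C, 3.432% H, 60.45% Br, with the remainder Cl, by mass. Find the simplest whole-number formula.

C5H9Br2Cl

Assume 100 g: 22.71 g C, 3.432 g H, 60.45 g Br, 13.408 g Cl.
n(C) = 22.71/12.01 = 1.891, n(H) = 3.432/1.008 = 3.405, n(Br) = 60.45/79.90 = 0.7566, n(Cl) = 13.408/35.45 = 0.3782
Smallest is Cl at 0.3782 mol; normalising gives C 4.999, H 9.002, Br 2.000, Cl 1.000
Ratio ≈ 5:9:2:1, so the empirical formula is C5H9Br2Cl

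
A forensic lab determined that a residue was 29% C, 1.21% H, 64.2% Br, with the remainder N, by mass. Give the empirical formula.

C6H3Br2N

Assume 100 g: 29 g C, 1.21 g H, 64.2 g Br, 5.59 g N.
n(C) = 29/12.01 = 2.415, n(H) = 1.21/1.008 = 1.2, n(Br) = 64.2/79.90 = 0.8035, n(N) = 5.59/14.01 = 0.399
Smallest is N at 0.399 mol; normalising gives C 6.052, H 3.009, Br 2.014, N 1.000
≈ 6:3:2:1 → C6H3Br2N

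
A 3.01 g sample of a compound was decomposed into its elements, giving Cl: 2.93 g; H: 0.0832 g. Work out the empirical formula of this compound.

ClH

Moles — Cl: 2.93 / 35.45 = 0.08265 mol; H: 0.0832 / 1.008 = 0.08254 mol
Divide by the smallest (0.08254 mol H): Cl 1.001, H 1.000
→ ClH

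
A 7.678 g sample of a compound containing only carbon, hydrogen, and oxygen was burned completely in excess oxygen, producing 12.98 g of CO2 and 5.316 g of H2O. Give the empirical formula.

mol C = 12.98 / 44.01 = 0.2949; mass C = 0.2949 × 12.01 = 3.542 g
mol H = 2 × (5.316 / 18.02) = 0.5900; mass H = 0.5900 × 1.008 = 0.5947 g
mass O = 7.678 − (4.137) = 3.541 g → mol O = 0.2213
Ratios (÷ 0.2213): C 1.333, H 2.666, O 1.000
×3: C 4.00, H 8.00, O 3.00 → C4H8O3

C4H8O3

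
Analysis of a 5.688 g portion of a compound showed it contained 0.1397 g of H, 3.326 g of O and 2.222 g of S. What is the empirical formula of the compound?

H2O3S

H: 0.1397 g ÷ 1.008 g/mol = 0.1386 mol
O: 3.326 g ÷ 16.00 g/mol = 0.2079 mol
S: 2.222 g ÷ 32.07 g/mol = 0.06929 mol
Divide by the smallest (0.06929 mol S): H 2.000, O 3.000, S 1.000
Ratio ≈ 2:3:1, so the empirical formula is H2O3S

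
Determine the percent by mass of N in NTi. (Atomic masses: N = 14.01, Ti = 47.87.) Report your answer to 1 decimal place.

Molar mass = 1(14.01) + 1(47.87) = 61.880 g/mol
Mass of N per mole = 1 × 14.01 = 14.010 g
% N = 14.010 / 61.880 × 100 = 22.6%

22.6%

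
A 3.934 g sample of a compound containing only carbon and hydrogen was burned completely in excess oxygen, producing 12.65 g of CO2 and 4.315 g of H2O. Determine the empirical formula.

mol C = 12.65 / 44.01 = 0.2874; mass C = 0.2874 × 12.01 = 3.452 g
mol H = 2 × (4.315 / 18.02) = 0.4789; mass H = 0.4789 × 1.008 = 0.4827 g
Smallest is C at 0.2874 mol; normalising gives C 1.000, H 1.666
×3: C 3.00, H 5.00 → C3H5

C3H5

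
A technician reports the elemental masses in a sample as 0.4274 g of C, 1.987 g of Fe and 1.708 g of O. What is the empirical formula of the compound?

C: 0.4274 g ÷ 12.01 g/mol = 0.03559 mol
Fe: 1.987 g ÷ 55.85 g/mol = 0.03558 mol
O: 1.708 g ÷ 16.00 g/mol = 0.1067 mol
Ratios (÷ 0.03558): C 1.000, Fe 1.000, O 3.000
≈ 1:1:3 → CFeO3

CFeO3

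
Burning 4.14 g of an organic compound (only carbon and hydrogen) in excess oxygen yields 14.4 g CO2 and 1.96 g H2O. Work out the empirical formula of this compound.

C3H2

mol C = 14.4 / 44.01 = 0.3272; mass C = 0.3272 × 12.01 = 3.930 g
mol H = 2 × (1.96 / 18.02) = 0.2175; mass H = 0.2175 × 1.008 = 0.2193 g
Ratios (÷ 0.2175): C 1.504, H 1.000
Multiply by 2: C 3.01, H 2.00 → C3H2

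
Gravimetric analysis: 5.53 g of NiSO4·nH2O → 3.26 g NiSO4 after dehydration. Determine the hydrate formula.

NiSO4·6H2O

Mass of water lost = 5.53 − 3.26 = 2.27 g → 2.27 / 18.02 = 0.126 mol H2O
Molar mass of NiSO4 = 154.76 g/mol → mol NiSO4 = 3.26 / 154.76 = 0.02106
n = 0.126 / 0.02106 = 5.98 ≈ 6 → NiSO4·6H2O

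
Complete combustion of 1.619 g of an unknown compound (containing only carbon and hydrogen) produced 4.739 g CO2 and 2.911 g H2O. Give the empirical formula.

CH3

mol C = 4.739 / 44.01 = 0.1077; mass C = 0.1077 × 12.01 = 1.293 g
mol H = 2 × (2.911 / 18.02) = 0.3231; mass H = 0.3231 × 1.008 = 0.3257 g
Ratios (÷ 0.1077): C 1.000, H 3.000
≈ 1:3 → CH3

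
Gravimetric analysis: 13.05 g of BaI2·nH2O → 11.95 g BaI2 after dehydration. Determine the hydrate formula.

BaI2·2H2O

Mass of water lost = 13.05 − 11.95 = 1.1 g → 1.1 / 18.02 = 0.06104 mol H2O
Molar mass of BaI2 = 391.13 g/mol → mol BaI2 = 11.95 / 391.13 = 0.03055
n = 0.06104 / 0.03055 = 2.00 ≈ 2 → BaI2·2H2O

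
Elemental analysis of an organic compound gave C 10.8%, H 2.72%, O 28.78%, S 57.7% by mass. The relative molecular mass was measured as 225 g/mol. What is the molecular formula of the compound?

C2H6O4S4

Assume 100 g: 10.8 g C, 2.72 g H, 28.78 g O, 57.7 g S.
n(C) = 10.8/12.01 = 0.8993, n(H) = 2.72/1.008 = 2.698, n(O) = 28.78/16.00 = 1.799, n(S) = 57.7/32.07 = 1.799
Smallest is C at 0.8993 mol; normalising gives C 1.000, H 3.001, O 2.000, S 2.001
→ CH3O2S2
Empirical-formula mass = 111.17 g/mol
n = 225 / 111.17 = 2.02 ≈ 2
Molecular formula = (CH3O2S2)×2 = C2H6O4S4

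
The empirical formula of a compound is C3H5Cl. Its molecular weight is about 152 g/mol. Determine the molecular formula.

Empirical-formula mass = 76.52 g/mol
n = 152 / 76.52 = 1.99 ≈ 2
Molecular formula = (C3H5Cl)2 = C6H10Cl2

C6H10Cl2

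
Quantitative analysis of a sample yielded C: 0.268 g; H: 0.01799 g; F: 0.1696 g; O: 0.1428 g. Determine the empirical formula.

C5H4F2O2

Moles — C: 0.268 / 12.01 = 0.02231 mol; H: 0.01799 / 1.008 = 0.01785 mol; F: 0.1696 / 19.00 = 0.008926 mol; O: 0.1428 / 16.00 = 0.008925 mol
Ratios (÷ 0.008925): C 2.500, H 2.000, F 1.000, O 1.000
×2: C 5.00, H 4.00, F 2.00, O 2.00 → C5H4F2O2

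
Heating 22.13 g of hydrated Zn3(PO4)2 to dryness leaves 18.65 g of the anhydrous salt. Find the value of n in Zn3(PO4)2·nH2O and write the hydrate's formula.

Zn3(PO4)2·4H2O

Mass of water lost = 22.13 − 18.65 = 3.48 g → 3.48 / 18.02 = 0.1931 mol H2O
Molar mass of Zn3(PO4)2 = 386.08 g/mol → mol Zn3(PO4)2 = 18.65 / 386.08 = 0.04831
n = 0.1931 / 0.04831 = 4.00 ≈ 4 → Zn3(PO4)2·4H2O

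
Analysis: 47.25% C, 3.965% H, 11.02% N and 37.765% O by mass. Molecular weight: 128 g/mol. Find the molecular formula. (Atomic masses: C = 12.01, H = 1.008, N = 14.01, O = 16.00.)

C5H5NO3

Assume 100 g: 47.25 g C, 3.965 g H, 11.02 g N, 37.765 g O.
n(C) = 47.25/12.01 = 3.934, n(H) = 3.965/1.008 = 3.934, n(N) = 11.02/14.01 = 0.7866, n(O) = 37.765/16.00 = 2.36
Divide by the smallest (0.7866 mol N): C 5.002, H 5.001, N 1.000, O 3.001
≈ 5:5:1:3 → C5H5NO3
Empirical-formula mass = 127.10 g/mol
n = 128 / 127.10 = 1.01 ≈ 1
Molecular formula = empirical formula = C5H5NO3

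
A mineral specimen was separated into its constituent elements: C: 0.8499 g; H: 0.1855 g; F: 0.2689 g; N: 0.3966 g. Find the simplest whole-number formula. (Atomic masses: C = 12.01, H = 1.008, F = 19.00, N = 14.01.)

n(C) = 0.8499/12.01 = 0.07077, n(H) = 0.1855/1.008 = 0.184, n(F) = 0.2689/19.00 = 0.01415, n(N) = 0.3966/14.01 = 0.02831
Divide by the smallest (0.01415 mol F): C 5.000, H 13.003, F 1.000, N 2.000
→ C5H13FN2

C5H13FN2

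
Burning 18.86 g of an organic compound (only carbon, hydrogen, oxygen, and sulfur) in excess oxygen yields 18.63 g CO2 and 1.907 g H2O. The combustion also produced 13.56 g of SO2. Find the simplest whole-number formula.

mol C = 18.63 / 44.01 = 0.4233; mass C = 0.4233 × 12.01 = 5.084 g
mol H = 2 × (1.907 / 18.02) = 0.2117; mass H = 0.2117 × 1.008 = 0.2133 g
mol S = 13.56 / 64.07 = 0.2116; mass S = 6.787 g
mass O = 18.86 − (12.08) = 6.775 g → mol O = 0.4235
Divide by the smallest (0.2116 mol S): C 2.000, H 1.000, O 2.001, S 1.000
≈ 2:1:2:1 → C2HO2S

C2HO2S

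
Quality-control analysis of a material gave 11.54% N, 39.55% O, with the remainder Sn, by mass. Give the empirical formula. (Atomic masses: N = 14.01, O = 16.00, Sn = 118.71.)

Assume 100 g: 11.54 g N, 39.55 g O, 48.91 g Sn.
Moles — N: 11.54 / 14.01 = 0.8237 mol; O: 39.55 / 16.00 = 2.472 mol; Sn: 48.91 / 118.71 = 0.412 mol
Ratios (÷ 0.412): N 1.999, O 6.000, Sn 1.000
→ N2O6Sn

N2O6Sn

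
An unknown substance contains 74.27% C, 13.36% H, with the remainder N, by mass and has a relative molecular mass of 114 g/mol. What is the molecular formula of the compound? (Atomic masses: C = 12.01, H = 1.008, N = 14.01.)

C7H15N

Assume 100 g: 74.27 g C, 13.36 g H, 12.37 g N.
C: 74.27 g ÷ 12.01 g/mol = 6.184 mol
H: 13.36 g ÷ 1.008 g/mol = 13.25 mol
N: 12.37 g ÷ 14.01 g/mol = 0.8829 mol
Smallest is N at 0.8829 mol; normalising gives C 7.004, H 15.011, N 1.000
≈ 7:15:1 → C7H15N
Empirical-formula mass = 113.20 g/mol
n = 114 / 113.20 = 1.01 ≈ 1
Molecular formula = empirical formula = C7H15N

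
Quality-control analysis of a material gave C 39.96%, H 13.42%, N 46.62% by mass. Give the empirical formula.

CH4N

Assume 100 g: 39.96 g C, 13.42 g H, 46.62 g N.
C: 39.96 g ÷ 12.01 g/mol = 3.327 mol
H: 13.42 g ÷ 1.008 g/mol = 13.31 mol
N: 46.62 g ÷ 14.01 g/mol = 3.328 mol
Smallest is C at 3.327 mol; normalising gives C 1.000, H 4.001, N 1.000
Ratio ≈ 1:4:1, so the empirical formula is CH4N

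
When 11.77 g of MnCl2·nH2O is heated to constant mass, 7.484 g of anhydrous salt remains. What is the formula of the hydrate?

MnCl2·4H2O

Mass of water lost = 11.77 − 7.484 = 4.286 g → 4.286 / 18.02 = 0.2378 mol H2O
Molar mass of MnCl2 = 125.84 g/mol → mol MnCl2 = 7.484 / 125.84 = 0.05947
n = 0.2378 / 0.05947 = 4.00 ≈ 4 → MnCl2·4H2O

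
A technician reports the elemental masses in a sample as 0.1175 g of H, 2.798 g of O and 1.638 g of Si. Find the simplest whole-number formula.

H2O3Si

Moles — H: 0.1175 / 1.008 = 0.1166 mol; O: 2.798 / 16.00 = 0.1749 mol; Si: 1.638 / 28.09 = 0.05831 mol
Ratios (÷ 0.05831): H 1.999, O 2.999, Si 1.000
→ H2O3Si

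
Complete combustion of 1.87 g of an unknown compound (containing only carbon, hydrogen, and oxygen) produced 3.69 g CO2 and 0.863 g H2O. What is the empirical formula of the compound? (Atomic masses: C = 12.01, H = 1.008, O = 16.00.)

mol C = 3.69 / 44.01 = 0.08384; mass C = 0.08384 × 12.01 = 1.007 g
mol H = 2 × (0.863 / 18.02) = 0.09578; mass H = 0.09578 × 1.008 = 0.09655 g
mass O = 1.87 − (1.104) = 0.7665 g → mol O = 0.04790
Divide by the smallest (0.0479 mol O): C 1.750, H 1.999, O 1.000
Scaling by 4: C 7.00, H 8.00, O 4.00 → C7H8O4

C7H8O4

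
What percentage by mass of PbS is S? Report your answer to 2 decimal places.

13.40%

Molar mass = 1(207.2) + 1(32.07) = 239.270 g/mol
Mass of S per mole = 1 × 32.07 = 32.070 g
% S = 32.070 / 239.270 × 100 = 13.40%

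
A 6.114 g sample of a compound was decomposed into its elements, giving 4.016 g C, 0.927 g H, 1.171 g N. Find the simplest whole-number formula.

Moles — C: 4.016 / 12.01 = 0.3344 mol; H: 0.927 / 1.008 = 0.9196 mol; N: 1.171 / 14.01 = 0.08358 mol
Smallest is N at 0.08358 mol; normalising gives C 4.001, H 11.003, N 1.000
Ratio ≈ 4:11:1, so the empirical formula is C4H11N

C4H11N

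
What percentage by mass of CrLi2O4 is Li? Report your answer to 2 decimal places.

10.69%

Molar mass = 1(52.00) + 2(6.94) + 4(16.00) = 129.880 g/mol
Mass of Li per mole = 2 × 6.94 = 13.880 g
% Li = 13.880 / 129.880 × 100 = 10.69%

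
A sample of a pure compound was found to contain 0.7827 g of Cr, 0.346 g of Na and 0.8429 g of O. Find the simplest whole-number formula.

Moles — Cr: 0.7827 / 52.00 = 0.01505 mol; Na: 0.346 / 22.99 = 0.01505 mol; O: 0.8429 / 16.00 = 0.05268 mol
Divide by the smallest (0.01505 mol Na): Cr 1.000, Na 1.000, O 3.500
Scaling by 2: Cr 2.00, Na 2.00, O 7.00 → Cr2Na2O7

Cr2Na2O7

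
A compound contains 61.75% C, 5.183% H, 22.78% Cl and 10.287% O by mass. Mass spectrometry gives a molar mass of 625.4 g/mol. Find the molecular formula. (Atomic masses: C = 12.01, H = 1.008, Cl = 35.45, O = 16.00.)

Assume 100 g: 61.75 g C, 5.183 g H, 22.78 g Cl, 10.287 g O.
C: 61.75 g ÷ 12.01 g/mol = 5.142 mol
H: 5.183 g ÷ 1.008 g/mol = 5.142 mol
Cl: 22.78 g ÷ 35.45 g/mol = 0.6426 mol
O: 10.287 g ÷ 16.00 g/mol = 0.6429 mol
Ratios (÷ 0.6426): C 8.001, H 8.002, Cl 1.000, O 1.001
Ratio ≈ 8:8:1:1, so the empirical formula is C8H8ClO
Empirical-formula mass = 155.59 g/mol
n = 625.4 / 155.59 = 4.02 ≈ 4
Molecular formula = (C8H8ClO)×4 = C32H32Cl4O4

C32H32Cl4O4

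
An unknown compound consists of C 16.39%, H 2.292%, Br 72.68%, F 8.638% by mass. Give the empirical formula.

C3H5Br2F

Assume 100 g: 16.39 g C, 2.292 g H, 72.68 g Br, 8.638 g F.
C: 16.39 g ÷ 12.01 g/mol = 1.365 mol
H: 2.292 g ÷ 1.008 g/mol = 2.274 mol
Br: 72.68 g ÷ 79.90 g/mol = 0.9096 mol
F: 8.638 g ÷ 19.00 g/mol = 0.4546 mol
Smallest is F at 0.4546 mol; normalising gives C 3.002, H 5.001, Br 2.001, F 1.000
Ratio ≈ 3:5:2:1, so the empirical formula is C3H5Br2F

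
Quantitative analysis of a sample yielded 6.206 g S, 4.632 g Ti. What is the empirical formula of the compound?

S2Ti

Moles — S: 6.206 / 32.07 = 0.1935 mol; Ti: 4.632 / 47.87 = 0.09676 mol
Smallest is Ti at 0.09676 mol; normalising gives S 2.000, Ti 1.000
→ S2Ti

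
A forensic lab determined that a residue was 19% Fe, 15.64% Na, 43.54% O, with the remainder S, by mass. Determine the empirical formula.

Assume 100 g: 19 g Fe, 15.64 g Na, 43.54 g O, 21.82 g S.
Fe: 19 g ÷ 55.85 g/mol = 0.3402 mol
Na: 15.64 g ÷ 22.99 g/mol = 0.6803 mol
O: 43.54 g ÷ 16.00 g/mol = 2.721 mol
S: 21.82 g ÷ 32.07 g/mol = 0.6804 mol
Divide by the smallest (0.3402 mol Fe): Fe 1.000, Na 2.000, O 7.999, S 2.000
→ FeNa2O8S2

FeNa2O8S2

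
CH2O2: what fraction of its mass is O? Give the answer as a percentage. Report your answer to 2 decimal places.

Molar mass = 1(12.01) + 2(1.008) + 2(16.00) = 46.026 g/mol
Mass of O per mole = 2 × 16.00 = 32.000 g
% O = 32.000 / 46.026 × 100 = 69.53%

69.53%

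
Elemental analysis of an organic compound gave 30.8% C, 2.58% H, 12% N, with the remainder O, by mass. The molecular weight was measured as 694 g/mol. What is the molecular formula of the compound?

C18H18N6O24

Assume 100 g: 30.8 g C, 2.58 g H, 12 g N, 54.62 g O.
Moles — C: 30.8 / 12.01 = 2.565 mol; H: 2.58 / 1.008 = 2.56 mol; N: 12 / 14.01 = 0.8565 mol; O: 54.62 / 16.00 = 3.414 mol
Smallest is N at 0.8565 mol; normalising gives C 2.994, H 2.988, N 1.000, O 3.986
≈ 3:3:1:4 → C3H3NO4
Empirical-formula mass = 117.06 g/mol
n = 694 / 117.06 = 5.93 ≈ 6
Molecular formula = (C3H3NO4)×6 = C18H18N6O24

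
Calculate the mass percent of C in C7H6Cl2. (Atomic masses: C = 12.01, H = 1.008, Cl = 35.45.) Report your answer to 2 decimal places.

Molar mass = 7(12.01) + 6(1.008) + 2(35.45) = 161.018 g/mol
Mass of C per mole = 7 × 12.01 = 84.070 g
% C = 84.070 / 161.018 × 100 = 52.21%

52.21%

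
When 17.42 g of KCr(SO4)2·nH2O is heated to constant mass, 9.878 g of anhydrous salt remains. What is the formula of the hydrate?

Mass of water lost = 17.42 − 9.878 = 7.542 g → 7.542 / 18.02 = 0.4185 mol H2O
Molar mass of KCr(SO4)2 = 283.24 g/mol → mol KCr(SO4)2 = 9.878 / 283.24 = 0.03488
n = 0.4185 / 0.03488 = 12.00 ≈ 12 → KCr(SO4)2·12H2O

KCr(SO4)2·12H2O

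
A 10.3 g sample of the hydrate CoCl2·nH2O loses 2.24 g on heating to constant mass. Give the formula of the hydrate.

Mass of anhydrous CoCl2 = 10.3 − 2.24 = 8.06 g
mol H2O = 2.24 / 18.02 = 0.1243
Molar mass of CoCl2 = 129.83 g/mol → mol CoCl2 = 8.06 / 129.83 = 0.06208
n = 0.1243 / 0.06208 = 2.00 ≈ 2 → CoCl2·2H2O

CoCl2·2H2O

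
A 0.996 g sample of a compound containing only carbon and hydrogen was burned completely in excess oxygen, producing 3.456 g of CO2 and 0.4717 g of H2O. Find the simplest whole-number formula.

mol C = 3.456 / 44.01 = 0.07853; mass C = 0.07853 × 12.01 = 0.9431 g
mol H = 2 × (0.4717 / 18.02) = 0.05235; mass H = 0.05235 × 1.008 = 0.05277 g
Ratios (÷ 0.05235): C 1.500, H 1.000
Multiply by 2: C 3.00, H 2.00 → C3H2

C3H2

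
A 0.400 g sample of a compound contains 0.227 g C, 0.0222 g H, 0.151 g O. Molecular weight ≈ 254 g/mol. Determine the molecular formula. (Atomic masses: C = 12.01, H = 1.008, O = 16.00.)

n(C) = 0.227/12.01 = 0.0189, n(H) = 0.0222/1.008 = 0.02202, n(O) = 0.151/16.00 = 0.009437
Smallest is O at 0.009437 mol; normalising gives C 2.003, H 2.334, O 1.000
×3: C 6.01, H 7.00, O 3.00 → C6H7O3
Empirical-formula mass = 127.12 g/mol
n = 254 / 127.12 = 2.00 ≈ 2
Molecular formula = (C6H7O3)×2 = C12H14O6

C12H14O6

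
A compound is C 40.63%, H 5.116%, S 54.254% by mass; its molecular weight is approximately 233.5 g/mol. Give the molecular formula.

Assume 100 g: 40.63 g C, 5.116 g H, 54.254 g S.
C: 40.63 g ÷ 12.01 g/mol = 3.383 mol
H: 5.116 g ÷ 1.008 g/mol = 5.075 mol
S: 54.254 g ÷ 32.07 g/mol = 1.692 mol
Divide by the smallest (1.692 mol S): C 2.000, H 3.000, S 1.000
→ C2H3S
Empirical-formula mass = 59.11 g/mol
n = 233.5 / 59.11 = 3.95 ≈ 4
Molecular formula = (C2H3S)×4 = C8H12S4

C8H12S4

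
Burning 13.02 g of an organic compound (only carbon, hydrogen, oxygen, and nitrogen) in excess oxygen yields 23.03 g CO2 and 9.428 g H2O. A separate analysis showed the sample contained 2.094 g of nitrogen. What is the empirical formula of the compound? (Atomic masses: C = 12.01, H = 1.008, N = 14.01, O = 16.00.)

mol C = 23.03 / 44.01 = 0.5233; mass C = 0.5233 × 12.01 = 6.285 g
mol H = 2 × (9.428 / 18.02) = 1.046; mass H = 1.046 × 1.008 = 1.055 g
mol N = 2.094 / 14.01 = 0.1495
mass O = 13.02 − (9.433) = 3.587 g → mol O = 0.2242
Divide by the smallest (0.1495 mol N): C 3.501, H 7.001, N 1.000, O 1.500
×2: C 7.00, H 14.00, N 2.00, O 3.00 → C7H14N2O3

C7H14N2O3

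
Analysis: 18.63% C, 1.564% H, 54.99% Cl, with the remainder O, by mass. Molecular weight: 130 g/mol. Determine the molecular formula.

C2H2Cl2O2

Assume 100 g: 18.63 g C, 1.564 g H, 54.99 g Cl, 24.816 g O.
n(C) = 18.63/12.01 = 1.551, n(H) = 1.564/1.008 = 1.552, n(Cl) = 54.99/35.45 = 1.551, n(O) = 24.816/16.00 = 1.551
Smallest is O at 1.551 mol; normalising gives C 1.000, H 1.000, Cl 1.000, O 1.000
→ CHClO
Empirical-formula mass = 64.47 g/mol
n = 130 / 64.47 = 2.02 ≈ 2
Molecular formula = (CHClO)×2 = C2H2Cl2O2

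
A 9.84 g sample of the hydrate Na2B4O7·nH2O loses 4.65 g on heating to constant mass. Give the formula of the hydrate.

Mass of anhydrous Na2B4O7 = 9.84 − 4.65 = 5.19 g
mol H2O = 4.65 / 18.02 = 0.258
Molar mass of Na2B4O7 = 201.22 g/mol → mol Na2B4O7 = 5.19 / 201.22 = 0.02579
n = 0.258 / 0.02579 = 10.00 ≈ 10 → Na2B4O7·10H2O

Na2B4O7·10H2O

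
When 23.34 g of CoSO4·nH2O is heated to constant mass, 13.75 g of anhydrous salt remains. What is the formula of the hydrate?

Mass of water lost = 23.34 − 13.75 = 9.59 g → 9.59 / 18.02 = 0.5322 mol H2O
Molar mass of CoSO4 = 155.00 g/mol → mol CoSO4 = 13.75 / 155.00 = 0.08871
n = 0.5322 / 0.08871 = 6.00 ≈ 6 → CoSO4·6H2O

CoSO4·6H2O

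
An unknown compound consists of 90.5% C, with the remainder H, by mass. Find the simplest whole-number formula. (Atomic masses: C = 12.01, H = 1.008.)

Assume 100 g: 90.5 g C, 9.5 g H.
Moles — C: 90.5 / 12.01 = 7.535 mol; H: 9.5 / 1.008 = 9.425 mol
Smallest is C at 7.535 mol; normalising gives C 1.000, H 1.251
×4: C 4.00, H 5.00 → C4H5

C4H5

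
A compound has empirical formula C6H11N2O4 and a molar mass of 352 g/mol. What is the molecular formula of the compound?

C12H22N4O8

Empirical-formula mass = 175.17 g/mol
n = 352 / 175.17 = 2.01 ≈ 2
Molecular formula = (C6H11N2O4)2 = C12H22N4O8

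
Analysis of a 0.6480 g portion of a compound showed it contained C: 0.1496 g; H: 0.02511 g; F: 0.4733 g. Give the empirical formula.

CH2F2

n(C) = 0.1496/12.01 = 0.01246, n(H) = 0.02511/1.008 = 0.02491, n(F) = 0.4733/19.00 = 0.02491
Divide by the smallest (0.01246 mol C): C 1.000, H 2.000, F 2.000
≈ 1:2:2 → CH2F2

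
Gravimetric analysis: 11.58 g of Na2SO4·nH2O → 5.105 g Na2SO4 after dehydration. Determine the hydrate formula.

Mass of water lost = 11.58 − 5.105 = 6.475 g → 6.475 / 18.02 = 0.3593 mol H2O
Molar mass of Na2SO4 = 142.05 g/mol → mol Na2SO4 = 5.105 / 142.05 = 0.03594
n = 0.3593 / 0.03594 = 10.00 ≈ 10 → Na2SO4·10H2O

Na2SO4·10H2O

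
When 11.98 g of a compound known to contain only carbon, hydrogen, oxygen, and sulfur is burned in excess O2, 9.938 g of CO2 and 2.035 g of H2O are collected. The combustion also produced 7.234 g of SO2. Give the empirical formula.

mol C = 9.938 / 44.01 = 0.2258; mass C = 0.2258 × 12.01 = 2.712 g
mol H = 2 × (2.035 / 18.02) = 0.2259; mass H = 0.2259 × 1.008 = 0.2277 g
mol S = 7.234 / 64.07 = 0.1129; mass S = 3.621 g
mass O = 11.98 − (6.561) = 5.419 g → mol O = 0.3387
Divide by the smallest (0.1129 mol S): C 2.000, H 2.000, O 3.000, S 1.000
≈ 2:2:3:1 → C2H2O3S

C2H2O3S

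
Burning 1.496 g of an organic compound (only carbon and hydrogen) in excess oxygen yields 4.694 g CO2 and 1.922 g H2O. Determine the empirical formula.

CH2

mol C = 4.694 / 44.01 = 0.1067; mass C = 0.1067 × 12.01 = 1.281 g
mol H = 2 × (1.922 / 18.02) = 0.2133; mass H = 0.2133 × 1.008 = 0.2150 g
Smallest is C at 0.1067 mol; normalising gives C 1.000, H 2.000
→ CH2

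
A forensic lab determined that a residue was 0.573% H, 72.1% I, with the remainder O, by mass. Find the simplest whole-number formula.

Assume 100 g: 0.573 g H, 72.1 g I, 27.33 g O.
n(H) = 0.573/1.008 = 0.5685, n(I) = 72.1/126.90 = 0.5682, n(O) = 27.33/16.00 = 1.708
Smallest is I at 0.5682 mol; normalising gives H 1.001, I 1.000, O 3.006
Ratio ≈ 1:1:3, so the empirical formula is HIO3

HIO3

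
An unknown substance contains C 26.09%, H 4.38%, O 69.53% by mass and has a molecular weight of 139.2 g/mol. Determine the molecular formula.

C3H6O6

Assume 100 g: 26.09 g C, 4.38 g H, 69.53 g O.
Moles — C: 26.09 / 12.01 = 2.172 mol; H: 4.38 / 1.008 = 4.345 mol; O: 69.53 / 16.00 = 4.346 mol
Ratios (÷ 2.172): C 1.000, H 2.000, O 2.000
Ratio ≈ 1:2:2, so the empirical formula is CH2O2
Empirical-formula mass = 46.03 g/mol
n = 139.2 / 46.03 = 3.02 ≈ 3
Molecular formula = (CH2O2)×3 = C3H6O6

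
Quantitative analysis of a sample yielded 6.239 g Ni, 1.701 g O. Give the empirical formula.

NiO

n(Ni) = 6.239/58.69 = 0.1063, n(O) = 1.701/16.00 = 0.1063
Ratios (÷ 0.1063): Ni 1.000, O 1.000
Ratio ≈ 1:1, so the empirical formula is NiO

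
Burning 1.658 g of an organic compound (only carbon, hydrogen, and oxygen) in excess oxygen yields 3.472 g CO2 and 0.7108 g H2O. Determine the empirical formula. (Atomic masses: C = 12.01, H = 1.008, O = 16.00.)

mol C = 3.472 / 44.01 = 0.07889; mass C = 0.07889 × 12.01 = 0.9475 g
mol H = 2 × (0.7108 / 18.02) = 0.07889; mass H = 0.07889 × 1.008 = 0.07952 g
mass O = 1.658 − (1.027) = 0.6310 g → mol O = 0.03944
Ratios (÷ 0.03944): C 2.000, H 2.000, O 1.000
Ratio ≈ 2:2:1, so the empirical formula is C2H2O

C2H2O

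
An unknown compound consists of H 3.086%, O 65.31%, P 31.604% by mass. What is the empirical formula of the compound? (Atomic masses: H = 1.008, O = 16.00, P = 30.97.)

H3O4P

Assume 100 g: 3.086 g H, 65.31 g O, 31.604 g P.
Moles — H: 3.086 / 1.008 = 3.062 mol; O: 65.31 / 16.00 = 4.082 mol; P: 31.604 / 30.97 = 1.02 mol
Divide by the smallest (1.02 mol P): H 3.000, O 4.000, P 1.000
Ratio ≈ 3:4:1, so the empirical formula is H3O4P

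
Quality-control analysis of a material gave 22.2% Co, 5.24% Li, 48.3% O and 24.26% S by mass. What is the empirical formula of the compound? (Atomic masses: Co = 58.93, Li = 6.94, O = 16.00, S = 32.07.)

CoLi2O8S2

Assume 100 g: 22.2 g Co, 5.24 g Li, 48.3 g O, 24.26 g S.
n(Co) = 22.2/58.93 = 0.3767, n(Li) = 5.24/6.94 = 0.755, n(O) = 48.3/16.00 = 3.019, n(S) = 24.26/32.07 = 0.7565
Divide by the smallest (0.3767 mol Co): Co 1.000, Li 2.004, O 8.013, S 2.008
Ratio ≈ 1:2:8:2, so the empirical formula is CoLi2O8S2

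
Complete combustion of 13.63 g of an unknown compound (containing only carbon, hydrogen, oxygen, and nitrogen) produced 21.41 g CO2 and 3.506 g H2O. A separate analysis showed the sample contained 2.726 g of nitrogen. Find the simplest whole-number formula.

mol C = 21.41 / 44.01 = 0.4865; mass C = 0.4865 × 12.01 = 5.843 g
mol H = 2 × (3.506 / 18.02) = 0.3891; mass H = 0.3891 × 1.008 = 0.3922 g
mol N = 2.726 / 14.01 = 0.1946
mass O = 13.63 − (8.961) = 4.669 g → mol O = 0.2918
Divide by the smallest (0.1946 mol N): C 2.500, H 2.000, N 1.000, O 1.500
×2: C 5.00, H 4.00, N 2.00, O 3.00 → C5H4N2O3

C5H4N2O3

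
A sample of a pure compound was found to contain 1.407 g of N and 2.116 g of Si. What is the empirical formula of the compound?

N4Si3

N: 1.407 g ÷ 14.01 g/mol = 0.1004 mol
Si: 2.116 g ÷ 28.09 g/mol = 0.07533 mol
Divide by the smallest (0.07533 mol Si): N 1.333, Si 1.000
×3: N 4.00, Si 3.00 → N4Si3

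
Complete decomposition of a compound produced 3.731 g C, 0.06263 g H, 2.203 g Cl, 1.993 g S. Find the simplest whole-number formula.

n(C) = 3.731/12.01 = 0.3107, n(H) = 0.06263/1.008 = 0.06213, n(Cl) = 2.203/35.45 = 0.06214, n(S) = 1.993/32.07 = 0.06215
Divide by the smallest (0.06213 mol H): C 5.000, H 1.000, Cl 1.000, S 1.000
≈ 5:1:1:1 → C5HClS

C5HClS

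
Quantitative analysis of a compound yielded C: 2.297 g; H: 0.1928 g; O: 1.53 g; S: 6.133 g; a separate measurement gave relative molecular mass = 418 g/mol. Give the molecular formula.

C: 2.297 g ÷ 12.01 g/mol = 0.1913 mol
H: 0.1928 g ÷ 1.008 g/mol = 0.1913 mol
O: 1.53 g ÷ 16.00 g/mol = 0.09563 mol
S: 6.133 g ÷ 32.07 g/mol = 0.1912 mol
Smallest is O at 0.09563 mol; normalising gives C 2.000, H 2.000, O 1.000, S 2.000
Ratio ≈ 2:2:1:2, so the empirical formula is C2H2OS2
Empirical-formula mass = 106.18 g/mol
n = 418 / 106.18 = 3.94 ≈ 4
Molecular formula = (C2H2OS2)×4 = C8H8O4S8

C8H8O4S8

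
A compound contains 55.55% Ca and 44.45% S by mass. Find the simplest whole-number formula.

CaS

Assume 100 g: 55.55 g Ca, 44.45 g S.
n(Ca) = 55.55/40.08 = 1.386, n(S) = 44.45/32.07 = 1.386
Divide by the smallest (1.386 mol Ca): Ca 1.000, S 1.000
→ CaS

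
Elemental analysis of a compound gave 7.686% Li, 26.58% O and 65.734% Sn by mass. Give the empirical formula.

Assume 100 g: 7.686 g Li, 26.58 g O, 65.734 g Sn.
n(Li) = 7.686/6.94 = 1.107, n(O) = 26.58/16.00 = 1.661, n(Sn) = 65.734/118.71 = 0.5537
Divide by the smallest (0.5537 mol Sn): Li 2.000, O 3.000, Sn 1.000
≈ 2:3:1 → Li2O3Sn

Li2O3Sn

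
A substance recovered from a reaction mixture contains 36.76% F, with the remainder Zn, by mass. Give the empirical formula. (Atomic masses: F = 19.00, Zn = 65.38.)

Assume 100 g: 36.76 g F, 63.24 g Zn.
F: 36.76 g ÷ 19.00 g/mol = 1.935 mol
Zn: 63.24 g ÷ 65.38 g/mol = 0.9673 mol
Ratios (÷ 0.9673): F 2.000, Zn 1.000
≈ 2:1 → F2Zn

F2Zn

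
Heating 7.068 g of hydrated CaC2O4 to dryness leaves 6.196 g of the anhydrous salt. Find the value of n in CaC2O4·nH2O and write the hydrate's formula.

Mass of water lost = 7.068 − 6.196 = 0.872 g → 0.872 / 18.02 = 0.04839 mol H2O
Molar mass of CaC2O4 = 128.10 g/mol → mol CaC2O4 = 6.196 / 128.10 = 0.04837
n = 0.04839 / 0.04837 = 1.00 ≈ 1 → CaC2O4·H2O

CaC2O4·H2O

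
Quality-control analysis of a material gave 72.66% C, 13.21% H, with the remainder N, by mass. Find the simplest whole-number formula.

C6H13N

Assume 100 g: 72.66 g C, 13.21 g H, 14.13 g N.
C: 72.66 g ÷ 12.01 g/mol = 6.05 mol
H: 13.21 g ÷ 1.008 g/mol = 13.11 mol
N: 14.13 g ÷ 14.01 g/mol = 1.009 mol
Divide by the smallest (1.009 mol N): C 5.999, H 12.994, N 1.000
Ratio ≈ 6:13:1, so the empirical formula is C6H13N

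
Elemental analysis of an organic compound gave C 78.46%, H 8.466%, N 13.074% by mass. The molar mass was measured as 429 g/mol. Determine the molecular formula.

Assume 100 g: 78.46 g C, 8.466 g H, 13.074 g N.
Moles — C: 78.46 / 12.01 = 6.533 mol; H: 8.466 / 1.008 = 8.399 mol; N: 13.074 / 14.01 = 0.9332 mol
Ratios (÷ 0.9332): C 7.001, H 9.000, N 1.000
→ C7H9N
Empirical-formula mass = 107.15 g/mol
n = 429 / 107.15 = 4.00 ≈ 4
Molecular formula = (C7H9N)×4 = C28H36N4

C28H36N4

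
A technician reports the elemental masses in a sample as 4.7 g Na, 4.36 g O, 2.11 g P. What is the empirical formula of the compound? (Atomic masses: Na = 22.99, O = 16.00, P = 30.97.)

Na3O4P

n(Na) = 4.7/22.99 = 0.2044, n(O) = 4.36/16.00 = 0.2725, n(P) = 2.11/30.97 = 0.06813
Divide by the smallest (0.06813 mol P): Na 3.001, O 4.000, P 1.000
Ratio ≈ 3:4:1, so the empirical formula is Na3O4P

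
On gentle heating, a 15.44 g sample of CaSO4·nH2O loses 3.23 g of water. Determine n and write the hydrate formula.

CaSO4·2H2O

Mass of anhydrous CaSO4 = 15.44 − 3.23 = 12.21 g
mol H2O = 3.23 / 18.02 = 0.1792
Molar mass of CaSO4 = 136.15 g/mol → mol CaSO4 = 12.21 / 136.15 = 0.08968
n = 0.1792 / 0.08968 = 2.00 ≈ 2 → CaSO4·2H2O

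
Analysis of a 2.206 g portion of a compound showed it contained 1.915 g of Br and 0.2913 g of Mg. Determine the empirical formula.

Moles — Br: 1.915 / 79.90 = 0.02397 mol; Mg: 0.2913 / 24.31 = 0.01198 mol
Smallest is Mg at 0.01198 mol; normalising gives Br 2.000, Mg 1.000
→ Br2Mg

Br2Mg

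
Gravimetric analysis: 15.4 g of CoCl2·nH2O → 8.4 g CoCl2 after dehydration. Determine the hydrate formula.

CoCl2·6H2O

Mass of water lost = 15.4 − 8.4 = 7 g → 7 / 18.02 = 0.3885 mol H2O
Molar mass of CoCl2 = 129.83 g/mol → mol CoCl2 = 8.4 / 129.83 = 0.0647
n = 0.3885 / 0.0647 = 6.00 ≈ 6 → CoCl2·6H2O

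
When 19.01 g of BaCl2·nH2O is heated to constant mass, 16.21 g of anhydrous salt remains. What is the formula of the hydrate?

Mass of water lost = 19.01 − 16.21 = 2.8 g → 2.8 / 18.02 = 0.1554 mol H2O
Molar mass of BaCl2 = 208.23 g/mol → mol BaCl2 = 16.21 / 208.23 = 0.07785
n = 0.1554 / 0.07785 = 2.00 ≈ 2 → BaCl2·2H2O

BaCl2·2H2O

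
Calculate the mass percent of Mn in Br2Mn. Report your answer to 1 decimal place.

Molar mass = 2(79.90) + 1(54.94) = 214.740 g/mol
Mass of Mn per mole = 1 × 54.94 = 54.940 g
% Mn = 54.940 / 214.740 × 100 = 25.6%

25.6%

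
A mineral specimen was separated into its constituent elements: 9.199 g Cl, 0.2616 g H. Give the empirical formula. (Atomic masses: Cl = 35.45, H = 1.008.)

ClH

Moles — Cl: 9.199 / 35.45 = 0.2595 mol; H: 0.2616 / 1.008 = 0.2595 mol
Ratios (÷ 0.2595): Cl 1.000, H 1.000
Ratio ≈ 1:1, so the empirical formula is ClH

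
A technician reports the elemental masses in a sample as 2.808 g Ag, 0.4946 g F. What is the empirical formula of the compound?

Moles — Ag: 2.808 / 107.87 = 0.02603 mol; F: 0.4946 / 19.00 = 0.02603 mol
Ratios (÷ 0.02603): Ag 1.000, F 1.000
≈ 1:1 → AgF

AgF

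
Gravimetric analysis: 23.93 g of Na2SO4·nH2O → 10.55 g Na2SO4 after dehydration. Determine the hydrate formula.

Na2SO4·10H2O

Mass of water lost = 23.93 − 10.55 = 13.38 g → 13.38 / 18.02 = 0.7425 mol H2O
Molar mass of Na2SO4 = 142.05 g/mol → mol Na2SO4 = 10.55 / 142.05 = 0.07427
n = 0.7425 / 0.07427 = 10.00 ≈ 10 → Na2SO4·10H2O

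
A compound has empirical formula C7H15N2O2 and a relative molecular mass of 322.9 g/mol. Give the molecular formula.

C14H30N4O4

Empirical-formula mass = 159.21 g/mol
n = 322.9 / 159.21 = 2.03 ≈ 2
Molecular formula = (C7H15N2O2)2 = C14H30N4O4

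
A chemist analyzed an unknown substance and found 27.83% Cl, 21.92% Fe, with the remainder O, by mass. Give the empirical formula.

Assume 100 g: 27.83 g Cl, 21.92 g Fe, 50.25 g O.
Cl: 27.83 g ÷ 35.45 g/mol = 0.785 mol
Fe: 21.92 g ÷ 55.85 g/mol = 0.3925 mol
O: 50.25 g ÷ 16.00 g/mol = 3.141 mol
Smallest is Fe at 0.3925 mol; normalising gives Cl 2.000, Fe 1.000, O 8.002
Ratio ≈ 2:1:8, so the empirical formula is Cl2FeO8

Cl2FeO8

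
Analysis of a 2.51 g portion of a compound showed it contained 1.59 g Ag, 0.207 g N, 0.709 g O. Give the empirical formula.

n(Ag) = 1.59/107.87 = 0.01474, n(N) = 0.207/14.01 = 0.01478, n(O) = 0.709/16.00 = 0.04431
Ratios (÷ 0.01474): Ag 1.000, N 1.002, O 3.006
→ AgNO3

AgNO3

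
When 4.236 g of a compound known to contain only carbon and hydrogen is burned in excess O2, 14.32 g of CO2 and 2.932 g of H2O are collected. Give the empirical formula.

CH

mol C = 14.32 / 44.01 = 0.3254; mass C = 0.3254 × 12.01 = 3.908 g
mol H = 2 × (2.932 / 18.02) = 0.3254; mass H = 0.3254 × 1.008 = 0.3280 g
Ratios (÷ 0.3254): C 1.000, H 1.000
Ratio ≈ 1:1, so the empirical formula is CH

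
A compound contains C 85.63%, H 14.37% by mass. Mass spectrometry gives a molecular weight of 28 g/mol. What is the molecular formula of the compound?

C2H4

Assume 100 g: 85.63 g C, 14.37 g H.
C: 85.63 g ÷ 12.01 g/mol = 7.13 mol
H: 14.37 g ÷ 1.008 g/mol = 14.26 mol
Ratios (÷ 7.13): C 1.000, H 1.999
≈ 1:2 → CH2
Empirical-formula mass = 14.03 g/mol
n = 28 / 14.03 = 2.00 ≈ 2
Molecular formula = (CH2)×2 = C2H4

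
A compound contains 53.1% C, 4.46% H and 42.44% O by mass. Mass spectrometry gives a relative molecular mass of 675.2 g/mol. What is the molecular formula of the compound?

C30H30O18

Assume 100 g: 53.1 g C, 4.46 g H, 42.44 g O.
Moles — C: 53.1 / 12.01 = 4.421 mol; H: 4.46 / 1.008 = 4.425 mol; O: 42.44 / 16.00 = 2.652 mol
Smallest is O at 2.652 mol; normalising gives C 1.667, H 1.668, O 1.000
Scaling by 3: C 5.00, H 5.00, O 3.00 → C5H5O3
Empirical-formula mass = 113.09 g/mol
n = 675.2 / 113.09 = 5.97 ≈ 6
Molecular formula = (C5H5O3)×6 = C30H30O18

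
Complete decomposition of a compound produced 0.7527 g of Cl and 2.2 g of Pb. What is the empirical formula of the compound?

Cl2Pb

Cl: 0.7527 g ÷ 35.45 g/mol = 0.02123 mol
Pb: 2.2 g ÷ 207.2 g/mol = 0.01062 mol
Ratios (÷ 0.01062): Cl 2.000, Pb 1.000
→ Cl2Pb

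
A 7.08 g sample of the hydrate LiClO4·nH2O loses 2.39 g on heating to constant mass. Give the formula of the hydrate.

Mass of anhydrous LiClO4 = 7.08 − 2.39 = 4.69 g
mol H2O = 2.39 / 18.02 = 0.1326
Molar mass of LiClO4 = 106.39 g/mol → mol LiClO4 = 4.69 / 106.39 = 0.04408
n = 0.1326 / 0.04408 = 3.01 ≈ 3 → LiClO4·3H2O

LiClO4·3H2O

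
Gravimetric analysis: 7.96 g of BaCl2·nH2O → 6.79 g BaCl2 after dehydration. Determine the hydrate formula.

BaCl2·2H2O

Mass of water lost = 7.96 − 6.79 = 1.17 g → 1.17 / 18.02 = 0.06493 mol H2O
Molar mass of BaCl2 = 208.23 g/mol → mol BaCl2 = 6.79 / 208.23 = 0.03261
n = 0.06493 / 0.03261 = 1.99 ≈ 2 → BaCl2·2H2O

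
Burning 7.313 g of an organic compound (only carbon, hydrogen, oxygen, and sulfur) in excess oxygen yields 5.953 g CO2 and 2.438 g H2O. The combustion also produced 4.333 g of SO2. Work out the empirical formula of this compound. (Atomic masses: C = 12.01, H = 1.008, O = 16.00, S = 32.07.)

mol C = 5.953 / 44.01 = 0.1353; mass C = 0.1353 × 12.01 = 1.625 g
mol H = 2 × (2.438 / 18.02) = 0.2706; mass H = 0.2706 × 1.008 = 0.2728 g
mol S = 4.333 / 64.07 = 0.06763; mass S = 2.169 g
mass O = 7.313 − (4.066) = 3.247 g → mol O = 0.2029
Ratios (÷ 0.06763): C 2.000, H 4.001, O 3.001, S 1.000
Ratio ≈ 2:4:3:1, so the empirical formula is C2H4O3S

C2H4O3S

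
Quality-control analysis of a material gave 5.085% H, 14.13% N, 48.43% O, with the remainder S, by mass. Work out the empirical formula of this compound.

H5NO3S

Assume 100 g: 5.085 g H, 14.13 g N, 48.43 g O, 32.355 g S.
n(H) = 5.085/1.008 = 5.045, n(N) = 14.13/14.01 = 1.009, n(O) = 48.43/16.00 = 3.027, n(S) = 32.355/32.07 = 1.009
Divide by the smallest (1.009 mol N): H 5.002, N 1.000, O 3.001, S 1.000
→ H5NO3S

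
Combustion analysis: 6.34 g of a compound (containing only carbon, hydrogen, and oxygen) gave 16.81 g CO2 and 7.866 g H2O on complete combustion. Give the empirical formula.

C7H16O

mol C = 16.81 / 44.01 = 0.3820; mass C = 0.3820 × 12.01 = 4.587 g
mol H = 2 × (7.866 / 18.02) = 0.8730; mass H = 0.8730 × 1.008 = 0.8800 g
mass O = 6.34 − (5.467) = 0.8727 g → mol O = 0.05454
Smallest is O at 0.05454 mol; normalising gives C 7.003, H 16.007, O 1.000
→ C7H16O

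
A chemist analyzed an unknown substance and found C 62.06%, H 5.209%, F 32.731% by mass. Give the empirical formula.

Assume 100 g: 62.06 g C, 5.209 g H, 32.731 g F.
C: 62.06 g ÷ 12.01 g/mol = 5.167 mol
H: 5.209 g ÷ 1.008 g/mol = 5.168 mol
F: 32.731 g ÷ 19.00 g/mol = 1.723 mol
Smallest is F at 1.723 mol; normalising gives C 3.000, H 3.000, F 1.000
≈ 3:3:1 → C3H3F

C3H3F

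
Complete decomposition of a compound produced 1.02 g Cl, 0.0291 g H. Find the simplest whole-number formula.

ClH

Moles — Cl: 1.02 / 35.45 = 0.02877 mol; H: 0.0291 / 1.008 = 0.02887 mol
Divide by the smallest (0.02877 mol Cl): Cl 1.000, H 1.003
Ratio ≈ 1:1, so the empirical formula is ClH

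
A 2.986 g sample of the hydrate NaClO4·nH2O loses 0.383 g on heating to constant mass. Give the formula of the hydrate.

Mass of anhydrous NaClO4 = 2.986 − 0.383 = 2.603 g
mol H2O = 0.383 / 18.02 = 0.02125
Molar mass of NaClO4 = 122.44 g/mol → mol NaClO4 = 2.603 / 122.44 = 0.02126
n = 0.02125 / 0.02126 = 1.00 ≈ 1 → NaClO4·H2O

NaClO4·H2O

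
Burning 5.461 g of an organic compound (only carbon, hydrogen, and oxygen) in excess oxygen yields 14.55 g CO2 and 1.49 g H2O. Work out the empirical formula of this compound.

mol C = 14.55 / 44.01 = 0.3306; mass C = 0.3306 × 12.01 = 3.971 g
mol H = 2 × (1.49 / 18.02) = 0.1654; mass H = 0.1654 × 1.008 = 0.1667 g
mass O = 5.461 − (4.137) = 1.324 g → mol O = 0.08273
Smallest is O at 0.08273 mol; normalising gives C 3.996, H 1.999, O 1.000
→ C4H2O

C4H2O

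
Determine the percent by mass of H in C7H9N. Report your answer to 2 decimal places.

Molar mass = 7(12.01) + 9(1.008) + 1(14.01) = 107.152 g/mol
Mass of H per mole = 9 × 1.008 = 9.072 g
% H = 9.072 / 107.152 × 100 = 8.47%

8.47%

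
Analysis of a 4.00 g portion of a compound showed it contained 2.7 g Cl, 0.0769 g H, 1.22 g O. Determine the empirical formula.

Moles — Cl: 2.7 / 35.45 = 0.07616 mol; H: 0.0769 / 1.008 = 0.07629 mol; O: 1.22 / 16.00 = 0.07625 mol
Divide by the smallest (0.07616 mol Cl): Cl 1.000, H 1.002, O 1.001
→ ClHO

ClHO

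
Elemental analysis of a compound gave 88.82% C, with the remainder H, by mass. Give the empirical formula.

Assume 100 g: 88.82 g C, 11.18 g H.
n(C) = 88.82/12.01 = 7.396, n(H) = 11.18/1.008 = 11.09
Divide by the smallest (7.396 mol C): C 1.000, H 1.500
Scaling by 2: C 2.00, H 3.00 → C2H3

C2H3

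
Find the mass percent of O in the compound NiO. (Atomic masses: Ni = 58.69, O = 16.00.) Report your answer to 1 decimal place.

Molar mass = 1(58.69) + 1(16.00) = 74.690 g/mol
Mass of O per mole = 1 × 16.00 = 16.000 g
% O = 16.000 / 74.690 × 100 = 21.4%

21.4%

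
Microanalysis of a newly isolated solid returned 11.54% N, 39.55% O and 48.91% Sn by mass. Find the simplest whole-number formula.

Assume 100 g: 11.54 g N, 39.55 g O, 48.91 g Sn.
Moles — N: 11.54 / 14.01 = 0.8237 mol; O: 39.55 / 16.00 = 2.472 mol; Sn: 48.91 / 118.71 = 0.412 mol
Divide by the smallest (0.412 mol Sn): N 1.999, O 6.000, Sn 1.000
≈ 2:6:1 → N2O6Sn

N2O6Sn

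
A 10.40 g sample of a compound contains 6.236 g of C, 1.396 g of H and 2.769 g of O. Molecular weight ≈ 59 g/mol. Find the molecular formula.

C3H8O

n(C) = 6.236/12.01 = 0.5192, n(H) = 1.396/1.008 = 1.385, n(O) = 2.769/16.00 = 0.1731
Ratios (÷ 0.1731): C 3.000, H 8.002, O 1.000
≈ 3:8:1 → C3H8O
Empirical-formula mass = 60.09 g/mol
n = 59 / 60.09 = 0.98 ≈ 1
Molecular formula = empirical formula = C3H8O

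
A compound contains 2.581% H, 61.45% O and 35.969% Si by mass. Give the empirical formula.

Assume 100 g: 2.581 g H, 61.45 g O, 35.969 g Si.
H: 2.581 g ÷ 1.008 g/mol = 2.561 mol
O: 61.45 g ÷ 16.00 g/mol = 3.841 mol
Si: 35.969 g ÷ 28.09 g/mol = 1.28 mol
Smallest is Si at 1.28 mol; normalising gives H 2.000, O 2.999, Si 1.000
Ratio ≈ 2:3:1, so the empirical formula is H2O3Si

H2O3Si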